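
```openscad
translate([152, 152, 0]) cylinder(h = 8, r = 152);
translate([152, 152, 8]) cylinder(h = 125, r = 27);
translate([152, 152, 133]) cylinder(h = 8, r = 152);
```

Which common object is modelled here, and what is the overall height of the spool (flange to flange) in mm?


A spool. The overall height is 141 mm.

Three coaxial cylinders, large–small–large — a spool. Two 8 mm flanges and a 125 mm core give 8 + 125 + 8 = 141 mm.


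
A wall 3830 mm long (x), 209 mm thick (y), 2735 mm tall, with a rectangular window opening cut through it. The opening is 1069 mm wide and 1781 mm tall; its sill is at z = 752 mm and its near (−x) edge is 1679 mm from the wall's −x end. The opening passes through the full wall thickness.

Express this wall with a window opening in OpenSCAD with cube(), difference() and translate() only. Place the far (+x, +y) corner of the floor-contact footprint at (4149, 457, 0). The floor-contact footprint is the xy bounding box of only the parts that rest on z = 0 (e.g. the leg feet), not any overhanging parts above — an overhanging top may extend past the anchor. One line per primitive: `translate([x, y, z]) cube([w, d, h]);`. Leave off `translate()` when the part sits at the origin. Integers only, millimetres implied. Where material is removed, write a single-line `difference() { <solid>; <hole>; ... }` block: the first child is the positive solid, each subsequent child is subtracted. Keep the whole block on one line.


difference() { translate([319, 248, 0]) cube([3830, 209, 2735]); translate([1998, 248, 752]) cube([1069, 209, 1781]); }


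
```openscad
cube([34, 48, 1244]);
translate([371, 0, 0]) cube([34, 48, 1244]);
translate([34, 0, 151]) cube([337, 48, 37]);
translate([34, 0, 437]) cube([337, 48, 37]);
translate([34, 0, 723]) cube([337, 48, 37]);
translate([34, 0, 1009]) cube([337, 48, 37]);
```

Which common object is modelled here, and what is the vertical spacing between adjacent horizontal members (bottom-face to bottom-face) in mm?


A ladder. The rung spacing is 286 mm.

Two tall 34×48 posts with 4 short bars between them — a ladder. Adjacent rungs sit at z = 151 and z = 437, so the spacing is 437 − 151 = 286 mm.


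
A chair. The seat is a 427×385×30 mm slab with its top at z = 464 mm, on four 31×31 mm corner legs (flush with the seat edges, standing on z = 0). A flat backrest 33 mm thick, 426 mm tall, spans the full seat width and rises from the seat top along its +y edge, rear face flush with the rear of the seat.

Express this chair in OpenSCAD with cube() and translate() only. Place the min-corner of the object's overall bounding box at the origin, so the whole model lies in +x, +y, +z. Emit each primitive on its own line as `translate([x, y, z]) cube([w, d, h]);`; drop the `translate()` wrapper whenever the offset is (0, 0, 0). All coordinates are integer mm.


// leg_h = 464 - 30 = 434
translate([0, 0, 434]) cube([427, 385, 30]);
cube([31, 31, 434]);
translate([396, 0, 0]) cube([31, 31, 434]);
translate([0, 354, 0]) cube([31, 31, 434]);
translate([396, 354, 0]) cube([31, 31, 434]);
translate([0, 352, 464]) cube([427, 33, 426]);


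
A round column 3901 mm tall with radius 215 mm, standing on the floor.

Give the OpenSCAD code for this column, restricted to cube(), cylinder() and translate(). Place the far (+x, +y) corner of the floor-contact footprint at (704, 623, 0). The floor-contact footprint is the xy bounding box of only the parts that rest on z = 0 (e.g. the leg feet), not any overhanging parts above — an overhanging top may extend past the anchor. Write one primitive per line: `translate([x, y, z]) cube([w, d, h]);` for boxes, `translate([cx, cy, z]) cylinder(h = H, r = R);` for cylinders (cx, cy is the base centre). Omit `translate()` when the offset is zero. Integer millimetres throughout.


translate([489, 408, 0]) cylinder(h = 3901, r = 215);


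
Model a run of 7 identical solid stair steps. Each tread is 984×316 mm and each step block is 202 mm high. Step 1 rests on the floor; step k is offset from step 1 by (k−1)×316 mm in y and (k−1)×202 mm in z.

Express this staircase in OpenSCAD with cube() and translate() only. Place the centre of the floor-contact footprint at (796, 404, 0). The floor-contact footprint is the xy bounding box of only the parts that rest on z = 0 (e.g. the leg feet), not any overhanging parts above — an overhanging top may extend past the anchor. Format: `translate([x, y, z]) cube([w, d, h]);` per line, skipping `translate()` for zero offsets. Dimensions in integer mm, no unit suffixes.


translate([304, 246, 0]) cube([984, 316, 202]);
translate([304, 562, 202]) cube([984, 316, 202]);
translate([304, 878, 404]) cube([984, 316, 202]);
translate([304, 1194, 606]) cube([984, 316, 202]);
translate([304, 1510, 808]) cube([984, 316, 202]);
translate([304, 1826, 1010]) cube([984, 316, 202]);
translate([304, 2142, 1212]) cube([984, 316, 202]);


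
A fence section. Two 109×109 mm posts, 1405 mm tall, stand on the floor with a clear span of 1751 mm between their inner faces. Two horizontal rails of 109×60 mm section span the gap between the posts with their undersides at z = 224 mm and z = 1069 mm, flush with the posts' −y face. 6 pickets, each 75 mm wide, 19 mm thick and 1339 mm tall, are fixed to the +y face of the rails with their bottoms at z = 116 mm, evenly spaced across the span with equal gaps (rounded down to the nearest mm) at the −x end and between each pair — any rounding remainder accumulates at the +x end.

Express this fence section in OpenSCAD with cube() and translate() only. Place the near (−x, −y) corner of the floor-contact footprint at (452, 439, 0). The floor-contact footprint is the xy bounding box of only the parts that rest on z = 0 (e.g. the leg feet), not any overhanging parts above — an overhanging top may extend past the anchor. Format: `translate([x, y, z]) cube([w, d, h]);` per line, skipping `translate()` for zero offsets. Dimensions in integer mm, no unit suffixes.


translate([452, 439, 0]) cube([109, 109, 1405]);
translate([2312, 439, 0]) cube([109, 109, 1405]);
translate([561, 439, 224]) cube([1751, 109, 60]);
translate([561, 439, 1069]) cube([1751, 109, 60]);
translate([746, 548, 116]) cube([75, 19, 1339]);
translate([1006, 548, 116]) cube([75, 19, 1339]);
translate([1266, 548, 116]) cube([75, 19, 1339]);
translate([1526, 548, 116]) cube([75, 19, 1339]);
translate([1786, 548, 116]) cube([75, 19, 1339]);
translate([2046, 548, 116]) cube([75, 19, 1339]);


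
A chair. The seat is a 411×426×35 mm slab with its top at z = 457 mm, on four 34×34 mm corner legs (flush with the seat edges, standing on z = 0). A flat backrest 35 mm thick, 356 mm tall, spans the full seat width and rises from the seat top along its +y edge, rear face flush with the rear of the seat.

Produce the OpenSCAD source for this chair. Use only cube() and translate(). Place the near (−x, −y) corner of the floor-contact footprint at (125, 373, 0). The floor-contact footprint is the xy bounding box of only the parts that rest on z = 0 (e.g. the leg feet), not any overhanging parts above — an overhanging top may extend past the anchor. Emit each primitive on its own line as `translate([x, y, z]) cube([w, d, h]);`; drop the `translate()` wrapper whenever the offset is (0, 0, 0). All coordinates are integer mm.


translate([125, 373, 422]) cube([411, 426, 35]);
translate([125, 373, 0]) cube([34, 34, 422]);
translate([502, 373, 0]) cube([34, 34, 422]);
translate([125, 765, 0]) cube([34, 34, 422]);
translate([502, 765, 0]) cube([34, 34, 422]);
translate([125, 764, 457]) cube([411, 35, 356]);


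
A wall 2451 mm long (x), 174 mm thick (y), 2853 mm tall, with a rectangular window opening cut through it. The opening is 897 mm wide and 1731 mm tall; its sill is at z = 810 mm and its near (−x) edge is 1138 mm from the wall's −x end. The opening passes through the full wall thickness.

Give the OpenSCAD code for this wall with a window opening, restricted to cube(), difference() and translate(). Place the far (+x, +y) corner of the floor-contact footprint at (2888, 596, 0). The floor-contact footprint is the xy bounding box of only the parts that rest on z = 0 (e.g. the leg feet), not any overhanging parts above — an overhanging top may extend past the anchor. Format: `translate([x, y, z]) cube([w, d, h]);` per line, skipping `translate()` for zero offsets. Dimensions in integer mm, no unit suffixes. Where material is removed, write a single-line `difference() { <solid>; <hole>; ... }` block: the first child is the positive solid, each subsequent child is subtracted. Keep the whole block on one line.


difference() { translate([437, 422, 0]) cube([2451, 174, 2853]); translate([1575, 422, 810]) cube([897, 174, 1731]); }


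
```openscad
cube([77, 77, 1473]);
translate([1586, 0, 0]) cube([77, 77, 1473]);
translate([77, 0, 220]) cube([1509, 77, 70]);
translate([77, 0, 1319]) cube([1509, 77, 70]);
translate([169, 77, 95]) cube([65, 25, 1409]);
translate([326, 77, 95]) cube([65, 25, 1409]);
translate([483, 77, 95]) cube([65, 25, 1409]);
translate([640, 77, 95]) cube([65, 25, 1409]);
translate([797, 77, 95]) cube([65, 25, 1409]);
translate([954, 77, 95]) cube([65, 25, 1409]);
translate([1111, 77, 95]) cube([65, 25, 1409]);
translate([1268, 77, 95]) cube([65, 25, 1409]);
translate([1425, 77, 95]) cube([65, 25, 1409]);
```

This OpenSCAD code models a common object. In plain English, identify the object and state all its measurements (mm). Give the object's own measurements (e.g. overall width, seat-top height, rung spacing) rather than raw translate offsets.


A fence section. Two 77×77 mm posts, 1473 mm tall, stand on the floor with a clear span of 1509 mm between their inner faces. Two horizontal rails of 77×70 mm section span the gap between the posts with their undersides at z = 220 mm and z = 1319 mm, flush with the posts' −y face. 9 pickets, each 65 mm wide, 25 mm thick and 1409 mm tall, are fixed to the +y face of the rails with their bottoms at z = 95 mm, spaced across the span with a 92 mm gap after the −x post and between neighbouring pickets, with 96 mm left before the +x post.


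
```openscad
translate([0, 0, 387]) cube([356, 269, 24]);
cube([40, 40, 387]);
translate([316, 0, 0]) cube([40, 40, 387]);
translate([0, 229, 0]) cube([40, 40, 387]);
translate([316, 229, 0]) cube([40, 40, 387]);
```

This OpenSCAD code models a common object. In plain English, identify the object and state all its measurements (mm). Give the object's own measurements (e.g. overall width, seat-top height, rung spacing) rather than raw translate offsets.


A four-legged stool. The seat is a 356×269×24 mm slab whose top surface is at z = 411 mm; four square legs, each 40×40 mm in cross-section, run from the floor (z = 0) to the underside of the seat, each flush with a corner of the seat.


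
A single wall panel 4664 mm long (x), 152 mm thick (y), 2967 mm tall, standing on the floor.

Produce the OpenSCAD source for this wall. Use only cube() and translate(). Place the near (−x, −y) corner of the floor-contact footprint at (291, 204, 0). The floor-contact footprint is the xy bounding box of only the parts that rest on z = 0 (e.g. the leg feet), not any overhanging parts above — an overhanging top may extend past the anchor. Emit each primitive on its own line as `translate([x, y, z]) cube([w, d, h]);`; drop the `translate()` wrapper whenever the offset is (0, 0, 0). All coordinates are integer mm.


translate([291, 204, 0]) cube([4664, 152, 2967]);


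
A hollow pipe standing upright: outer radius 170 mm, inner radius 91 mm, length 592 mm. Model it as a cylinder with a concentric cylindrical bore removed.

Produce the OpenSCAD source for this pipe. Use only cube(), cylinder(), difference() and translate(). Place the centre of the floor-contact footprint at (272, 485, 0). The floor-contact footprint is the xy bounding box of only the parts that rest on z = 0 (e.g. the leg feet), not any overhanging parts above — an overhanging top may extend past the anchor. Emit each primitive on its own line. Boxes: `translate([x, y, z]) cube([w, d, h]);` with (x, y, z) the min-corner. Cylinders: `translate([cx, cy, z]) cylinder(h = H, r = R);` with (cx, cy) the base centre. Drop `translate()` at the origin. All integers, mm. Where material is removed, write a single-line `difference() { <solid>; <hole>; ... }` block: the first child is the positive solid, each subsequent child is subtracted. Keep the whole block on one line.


difference() { translate([272, 485, 0]) cylinder(h = 592, r = 170); translate([272, 485, 0]) cylinder(h = 592, r = 91); }


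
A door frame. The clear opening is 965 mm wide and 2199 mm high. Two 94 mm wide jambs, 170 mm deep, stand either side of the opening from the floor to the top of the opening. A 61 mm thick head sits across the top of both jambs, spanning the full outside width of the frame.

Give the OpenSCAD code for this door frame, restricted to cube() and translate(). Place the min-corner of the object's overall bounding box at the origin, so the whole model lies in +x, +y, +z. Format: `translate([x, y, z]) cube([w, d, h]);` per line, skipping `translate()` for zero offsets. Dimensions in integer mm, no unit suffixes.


cube([94, 170, 2199]);
translate([1059, 0, 0]) cube([94, 170, 2199]);
translate([0, 0, 2199]) cube([1153, 170, 61]);


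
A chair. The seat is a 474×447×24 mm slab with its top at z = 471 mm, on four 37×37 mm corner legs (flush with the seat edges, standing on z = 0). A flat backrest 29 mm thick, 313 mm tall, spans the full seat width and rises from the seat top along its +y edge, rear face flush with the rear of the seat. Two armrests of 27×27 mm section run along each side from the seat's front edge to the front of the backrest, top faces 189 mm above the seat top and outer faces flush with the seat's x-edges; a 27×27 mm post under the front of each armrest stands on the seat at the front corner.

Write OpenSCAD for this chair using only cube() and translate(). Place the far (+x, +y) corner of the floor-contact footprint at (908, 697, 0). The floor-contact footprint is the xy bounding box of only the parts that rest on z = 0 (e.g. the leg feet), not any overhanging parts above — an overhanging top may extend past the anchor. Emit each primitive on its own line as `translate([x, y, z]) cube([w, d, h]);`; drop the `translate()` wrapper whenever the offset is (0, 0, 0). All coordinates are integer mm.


translate([434, 250, 447]) cube([474, 447, 24]);
translate([434, 250, 0]) cube([37, 37, 447]);
translate([871, 250, 0]) cube([37, 37, 447]);
translate([434, 660, 0]) cube([37, 37, 447]);
translate([871, 660, 0]) cube([37, 37, 447]);
translate([434, 668, 471]) cube([474, 29, 313]);
translate([434, 250, 633]) cube([27, 418, 27]);
translate([881, 250, 633]) cube([27, 418, 27]);
translate([434, 250, 471]) cube([27, 27, 162]);
translate([881, 250, 471]) cube([27, 27, 162]);


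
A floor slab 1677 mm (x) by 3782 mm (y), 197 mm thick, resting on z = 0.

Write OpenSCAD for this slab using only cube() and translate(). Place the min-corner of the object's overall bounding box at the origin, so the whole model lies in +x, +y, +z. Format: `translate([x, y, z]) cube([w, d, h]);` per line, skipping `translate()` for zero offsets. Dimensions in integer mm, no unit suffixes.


cube([1677, 3782, 197]);


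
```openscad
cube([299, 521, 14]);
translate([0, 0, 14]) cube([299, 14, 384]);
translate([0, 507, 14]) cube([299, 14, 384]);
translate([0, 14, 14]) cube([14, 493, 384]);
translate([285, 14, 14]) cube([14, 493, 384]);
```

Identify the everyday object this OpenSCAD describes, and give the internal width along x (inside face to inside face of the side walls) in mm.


An open box. The internal width is 271 mm.

A 299×521 base slab with four walls standing on it — an open box. The base is 299 mm wide and the walls are 14 mm thick, so the internal width is 299 − 2 × 14 = 271 mm.


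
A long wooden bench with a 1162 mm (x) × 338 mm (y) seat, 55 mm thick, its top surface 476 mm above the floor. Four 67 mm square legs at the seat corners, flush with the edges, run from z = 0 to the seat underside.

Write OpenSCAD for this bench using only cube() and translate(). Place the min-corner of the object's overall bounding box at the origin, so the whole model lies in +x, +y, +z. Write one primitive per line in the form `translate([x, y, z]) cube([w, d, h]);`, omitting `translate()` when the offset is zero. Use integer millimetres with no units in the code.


// leg_h = 476 − 55 = 421
translate([0, 0, 421]) cube([1162, 338, 55]);
cube([67, 67, 421]);
translate([0, 271, 0]) cube([67, 67, 421]);
translate([1095, 0, 0]) cube([67, 67, 421]);
translate([1095, 271, 0]) cube([67, 67, 421]);


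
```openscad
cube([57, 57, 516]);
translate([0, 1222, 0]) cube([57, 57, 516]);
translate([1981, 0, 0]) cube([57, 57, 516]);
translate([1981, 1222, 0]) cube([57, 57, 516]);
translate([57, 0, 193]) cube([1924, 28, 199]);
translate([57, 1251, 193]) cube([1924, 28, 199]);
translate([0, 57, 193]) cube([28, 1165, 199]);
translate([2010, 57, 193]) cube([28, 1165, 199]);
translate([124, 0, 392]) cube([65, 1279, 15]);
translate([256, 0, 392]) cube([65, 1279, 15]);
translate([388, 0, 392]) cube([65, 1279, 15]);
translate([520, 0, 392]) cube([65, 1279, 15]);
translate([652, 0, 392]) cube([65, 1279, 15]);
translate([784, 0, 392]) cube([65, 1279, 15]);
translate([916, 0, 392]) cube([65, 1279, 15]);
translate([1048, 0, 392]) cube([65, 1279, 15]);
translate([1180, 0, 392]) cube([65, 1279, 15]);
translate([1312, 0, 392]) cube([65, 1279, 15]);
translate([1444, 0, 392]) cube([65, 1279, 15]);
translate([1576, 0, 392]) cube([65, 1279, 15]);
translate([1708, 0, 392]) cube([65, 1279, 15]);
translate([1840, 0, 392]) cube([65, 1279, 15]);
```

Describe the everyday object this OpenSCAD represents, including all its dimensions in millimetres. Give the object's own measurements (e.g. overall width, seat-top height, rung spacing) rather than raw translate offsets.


A bed frame 2038 mm long (x) by 1279 mm wide (y). Four 57×57 mm corner posts, 516 mm tall, at the corners of the footprint. Four rails of 28 mm thickness and 199 mm height run between adjacent posts with their undersides at z = 193 mm, their outer faces flush with the outside of the frame (the two x-running rails run between the posts' inner faces; the two y-running rails run between the posts' inner faces). 14 slats, each 65 mm wide (x) and 15 mm thick, lie across the top of the two x-running rails, running the full 1279 mm width of the frame in y; along x they sit between the end posts with a 67 mm gap after the −x posts and between neighbouring slats, leaving 76 mm before the +x posts.


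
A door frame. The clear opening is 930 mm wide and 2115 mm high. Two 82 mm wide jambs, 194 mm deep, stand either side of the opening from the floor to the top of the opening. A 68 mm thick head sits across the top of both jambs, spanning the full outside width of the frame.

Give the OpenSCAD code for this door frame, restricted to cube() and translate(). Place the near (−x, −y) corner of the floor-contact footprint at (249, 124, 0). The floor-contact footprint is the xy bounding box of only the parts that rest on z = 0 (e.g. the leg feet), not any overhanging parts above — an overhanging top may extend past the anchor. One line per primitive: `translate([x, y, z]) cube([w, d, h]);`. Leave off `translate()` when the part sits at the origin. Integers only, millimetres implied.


translate([249, 124, 0]) cube([82, 194, 2115]);
translate([1261, 124, 0]) cube([82, 194, 2115]);
translate([249, 124, 2115]) cube([1094, 194, 68]);


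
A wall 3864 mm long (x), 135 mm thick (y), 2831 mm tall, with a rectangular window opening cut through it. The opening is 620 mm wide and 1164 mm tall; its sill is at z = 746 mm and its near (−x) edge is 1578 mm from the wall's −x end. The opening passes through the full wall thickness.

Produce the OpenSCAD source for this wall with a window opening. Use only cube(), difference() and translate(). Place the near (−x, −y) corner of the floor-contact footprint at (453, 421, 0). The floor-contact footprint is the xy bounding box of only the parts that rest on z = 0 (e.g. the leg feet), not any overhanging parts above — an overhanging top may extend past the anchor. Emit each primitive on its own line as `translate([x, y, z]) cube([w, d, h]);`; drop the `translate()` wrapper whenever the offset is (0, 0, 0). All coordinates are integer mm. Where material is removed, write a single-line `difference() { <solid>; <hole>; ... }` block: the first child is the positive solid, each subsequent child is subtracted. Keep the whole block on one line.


difference() { translate([453, 421, 0]) cube([3864, 135, 2831]); translate([2031, 421, 746]) cube([620, 135, 1164]); }


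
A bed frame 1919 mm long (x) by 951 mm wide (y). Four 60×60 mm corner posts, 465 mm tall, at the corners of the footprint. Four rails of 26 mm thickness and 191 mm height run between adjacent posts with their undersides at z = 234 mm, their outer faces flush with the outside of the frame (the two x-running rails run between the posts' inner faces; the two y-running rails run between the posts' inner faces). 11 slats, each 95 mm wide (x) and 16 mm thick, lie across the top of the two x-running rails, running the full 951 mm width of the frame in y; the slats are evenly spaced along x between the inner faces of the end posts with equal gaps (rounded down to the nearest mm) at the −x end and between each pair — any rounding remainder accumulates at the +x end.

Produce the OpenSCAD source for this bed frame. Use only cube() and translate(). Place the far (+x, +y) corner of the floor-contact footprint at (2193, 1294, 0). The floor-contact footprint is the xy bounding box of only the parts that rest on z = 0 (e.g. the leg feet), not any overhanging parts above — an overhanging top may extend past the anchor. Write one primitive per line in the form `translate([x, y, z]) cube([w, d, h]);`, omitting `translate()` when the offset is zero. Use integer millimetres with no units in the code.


translate([274, 343, 0]) cube([60, 60, 465]);
translate([274, 1234, 0]) cube([60, 60, 465]);
translate([2133, 343, 0]) cube([60, 60, 465]);
translate([2133, 1234, 0]) cube([60, 60, 465]);
translate([334, 343, 234]) cube([1799, 26, 191]);
translate([334, 1268, 234]) cube([1799, 26, 191]);
translate([274, 403, 234]) cube([26, 831, 191]);
translate([2167, 403, 234]) cube([26, 831, 191]);
translate([396, 343, 425]) cube([95, 951, 16]);
translate([553, 343, 425]) cube([95, 951, 16]);
translate([710, 343, 425]) cube([95, 951, 16]);
translate([867, 343, 425]) cube([95, 951, 16]);
translate([1024, 343, 425]) cube([95, 951, 16]);
translate([1181, 343, 425]) cube([95, 951, 16]);
translate([1338, 343, 425]) cube([95, 951, 16]);
translate([1495, 343, 425]) cube([95, 951, 16]);
translate([1652, 343, 425]) cube([95, 951, 16]);
translate([1809, 343, 425]) cube([95, 951, 16]);
translate([1966, 343, 425]) cube([95, 951, 16]);


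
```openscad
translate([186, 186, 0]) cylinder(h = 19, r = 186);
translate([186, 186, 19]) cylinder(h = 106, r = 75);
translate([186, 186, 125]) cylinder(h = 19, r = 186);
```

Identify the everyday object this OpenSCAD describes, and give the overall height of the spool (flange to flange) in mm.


A spool. The overall height is 144 mm.

Three coaxial cylinders, large–small–large — a spool. Two 19 mm flanges and a 106 mm core give 19 + 106 + 19 = 144 mm.


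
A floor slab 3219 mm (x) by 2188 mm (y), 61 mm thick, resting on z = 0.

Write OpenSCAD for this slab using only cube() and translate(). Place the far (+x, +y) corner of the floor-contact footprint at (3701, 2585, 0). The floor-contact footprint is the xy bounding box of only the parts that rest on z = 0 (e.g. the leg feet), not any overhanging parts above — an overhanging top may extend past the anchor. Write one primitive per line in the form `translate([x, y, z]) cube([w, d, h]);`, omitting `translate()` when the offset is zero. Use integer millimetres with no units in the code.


translate([482, 397, 0]) cube([3219, 2188, 61]);


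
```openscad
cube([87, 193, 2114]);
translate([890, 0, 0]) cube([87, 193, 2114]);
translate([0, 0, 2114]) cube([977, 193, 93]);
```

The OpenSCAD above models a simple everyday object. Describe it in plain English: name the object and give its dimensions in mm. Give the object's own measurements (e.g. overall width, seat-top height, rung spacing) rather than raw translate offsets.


A door frame. The clear opening is 803 mm wide and 2114 mm high. Two 87 mm wide jambs, 193 mm deep, stand either side of the opening from the floor to the top of the opening. A 93 mm thick head sits across the top of both jambs, spanning the full outside width of the frame.


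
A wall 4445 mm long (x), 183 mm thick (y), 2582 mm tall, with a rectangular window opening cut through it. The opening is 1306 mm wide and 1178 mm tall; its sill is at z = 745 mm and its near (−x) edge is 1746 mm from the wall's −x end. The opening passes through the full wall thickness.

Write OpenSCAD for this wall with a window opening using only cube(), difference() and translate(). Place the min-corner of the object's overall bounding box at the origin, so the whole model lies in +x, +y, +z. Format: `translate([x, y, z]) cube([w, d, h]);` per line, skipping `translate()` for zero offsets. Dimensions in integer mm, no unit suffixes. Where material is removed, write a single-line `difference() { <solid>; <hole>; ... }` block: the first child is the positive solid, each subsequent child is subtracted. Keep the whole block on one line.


difference() { cube([4445, 183, 2582]); translate([1746, 0, 745]) cube([1306, 183, 1178]); }


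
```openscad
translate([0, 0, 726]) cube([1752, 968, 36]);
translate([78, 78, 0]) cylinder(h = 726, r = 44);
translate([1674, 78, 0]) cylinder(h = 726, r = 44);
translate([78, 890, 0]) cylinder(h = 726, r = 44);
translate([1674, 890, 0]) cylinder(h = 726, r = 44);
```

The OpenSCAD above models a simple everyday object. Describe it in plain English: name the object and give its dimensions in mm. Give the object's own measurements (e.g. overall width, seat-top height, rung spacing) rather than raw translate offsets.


A rectangular dining table. The top is 1752×968×36 mm with its upper surface at z = 762 mm. It stands on four round legs of 88 mm diameter, each leg's bounding box inset 34 mm from the nearest pair of top edges, running from the floor to the underside of the top.


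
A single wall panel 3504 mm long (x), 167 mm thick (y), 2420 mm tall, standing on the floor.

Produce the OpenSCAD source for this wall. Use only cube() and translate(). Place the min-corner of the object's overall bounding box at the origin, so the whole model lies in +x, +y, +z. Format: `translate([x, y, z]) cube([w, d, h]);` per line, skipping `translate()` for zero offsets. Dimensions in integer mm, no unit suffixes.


cube([3504, 167, 2420]);


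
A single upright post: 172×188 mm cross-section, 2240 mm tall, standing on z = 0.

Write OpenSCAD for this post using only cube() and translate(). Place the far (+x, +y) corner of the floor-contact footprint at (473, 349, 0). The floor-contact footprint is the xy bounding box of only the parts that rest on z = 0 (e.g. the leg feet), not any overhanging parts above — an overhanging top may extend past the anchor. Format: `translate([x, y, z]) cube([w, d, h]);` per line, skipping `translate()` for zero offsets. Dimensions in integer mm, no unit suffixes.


translate([301, 161, 0]) cube([172, 188, 2240]);


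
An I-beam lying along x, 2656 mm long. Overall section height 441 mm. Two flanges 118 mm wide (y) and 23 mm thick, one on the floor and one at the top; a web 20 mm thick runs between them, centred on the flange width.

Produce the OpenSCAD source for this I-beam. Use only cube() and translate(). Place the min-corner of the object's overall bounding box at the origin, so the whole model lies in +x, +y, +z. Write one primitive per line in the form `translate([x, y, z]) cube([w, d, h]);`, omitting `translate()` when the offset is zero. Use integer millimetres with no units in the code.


cube([2656, 118, 23]);
translate([0, 49, 23]) cube([2656, 20, 395]);
translate([0, 0, 418]) cube([2656, 118, 23]);


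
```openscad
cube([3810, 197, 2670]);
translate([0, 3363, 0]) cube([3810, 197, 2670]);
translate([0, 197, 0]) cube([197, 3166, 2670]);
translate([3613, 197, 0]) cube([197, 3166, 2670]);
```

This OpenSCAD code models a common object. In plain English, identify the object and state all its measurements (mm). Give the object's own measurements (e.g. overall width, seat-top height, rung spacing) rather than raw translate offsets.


The wall frame of a small rectangular building: four walls, each 2670 mm tall and 197 mm thick, enclosing a footprint 3810 mm (x) by 3560 mm (y) outside-to-outside, with no floor or roof. The front and back walls (the −y and +y sides) span the full width; the two side walls fit between them.


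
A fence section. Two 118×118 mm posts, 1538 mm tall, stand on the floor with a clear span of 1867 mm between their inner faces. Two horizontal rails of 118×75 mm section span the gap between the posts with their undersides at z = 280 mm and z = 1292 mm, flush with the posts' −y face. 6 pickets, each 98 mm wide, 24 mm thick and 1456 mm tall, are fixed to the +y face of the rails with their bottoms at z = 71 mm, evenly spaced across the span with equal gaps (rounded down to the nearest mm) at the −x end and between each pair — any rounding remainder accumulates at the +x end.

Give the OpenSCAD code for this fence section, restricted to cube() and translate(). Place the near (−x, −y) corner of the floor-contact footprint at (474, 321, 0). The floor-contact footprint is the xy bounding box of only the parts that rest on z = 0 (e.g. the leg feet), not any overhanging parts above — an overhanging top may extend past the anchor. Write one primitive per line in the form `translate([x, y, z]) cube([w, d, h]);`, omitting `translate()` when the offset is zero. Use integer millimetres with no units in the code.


translate([474, 321, 0]) cube([118, 118, 1538]);
translate([2459, 321, 0]) cube([118, 118, 1538]);
translate([592, 321, 280]) cube([1867, 118, 75]);
translate([592, 321, 1292]) cube([1867, 118, 75]);
translate([774, 439, 71]) cube([98, 24, 1456]);
translate([1054, 439, 71]) cube([98, 24, 1456]);
translate([1334, 439, 71]) cube([98, 24, 1456]);
translate([1614, 439, 71]) cube([98, 24, 1456]);
translate([1894, 439, 71]) cube([98, 24, 1456]);
translate([2174, 439, 71]) cube([98, 24, 1456]);


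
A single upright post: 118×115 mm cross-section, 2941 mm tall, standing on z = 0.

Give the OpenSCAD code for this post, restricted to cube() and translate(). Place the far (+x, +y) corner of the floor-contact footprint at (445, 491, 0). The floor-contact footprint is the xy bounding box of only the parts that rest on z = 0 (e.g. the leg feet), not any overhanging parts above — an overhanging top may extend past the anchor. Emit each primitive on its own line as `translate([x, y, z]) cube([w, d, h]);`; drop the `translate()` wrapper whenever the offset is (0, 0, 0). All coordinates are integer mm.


translate([327, 376, 0]) cube([118, 115, 2941]);


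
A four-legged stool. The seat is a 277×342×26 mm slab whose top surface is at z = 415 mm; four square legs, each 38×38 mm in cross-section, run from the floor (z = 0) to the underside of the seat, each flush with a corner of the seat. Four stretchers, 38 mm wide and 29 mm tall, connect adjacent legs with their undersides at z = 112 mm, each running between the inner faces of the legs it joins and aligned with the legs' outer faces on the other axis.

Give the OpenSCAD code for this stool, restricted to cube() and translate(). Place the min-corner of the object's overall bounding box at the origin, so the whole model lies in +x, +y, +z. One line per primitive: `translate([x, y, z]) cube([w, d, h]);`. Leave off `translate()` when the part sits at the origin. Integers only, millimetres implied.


translate([0, 0, 389]) cube([277, 342, 26]);
cube([38, 38, 389]);
translate([239, 0, 0]) cube([38, 38, 389]);
translate([0, 304, 0]) cube([38, 38, 389]);
translate([239, 304, 0]) cube([38, 38, 389]);
translate([38, 0, 112]) cube([201, 38, 29]);
translate([38, 304, 112]) cube([201, 38, 29]);
translate([0, 38, 112]) cube([38, 266, 29]);
translate([239, 38, 112]) cube([38, 266, 29]);


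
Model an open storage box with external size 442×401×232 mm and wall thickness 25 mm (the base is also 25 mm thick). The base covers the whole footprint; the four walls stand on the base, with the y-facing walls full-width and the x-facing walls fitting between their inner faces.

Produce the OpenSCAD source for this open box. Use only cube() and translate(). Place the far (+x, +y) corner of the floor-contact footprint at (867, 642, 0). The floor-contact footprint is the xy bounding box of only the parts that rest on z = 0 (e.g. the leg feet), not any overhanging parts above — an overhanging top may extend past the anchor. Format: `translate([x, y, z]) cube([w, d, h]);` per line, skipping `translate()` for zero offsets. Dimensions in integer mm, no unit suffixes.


translate([425, 241, 0]) cube([442, 401, 25]);
translate([425, 241, 25]) cube([442, 25, 207]);
translate([425, 617, 25]) cube([442, 25, 207]);
translate([425, 266, 25]) cube([25, 351, 207]);
translate([842, 266, 25]) cube([25, 351, 207]);


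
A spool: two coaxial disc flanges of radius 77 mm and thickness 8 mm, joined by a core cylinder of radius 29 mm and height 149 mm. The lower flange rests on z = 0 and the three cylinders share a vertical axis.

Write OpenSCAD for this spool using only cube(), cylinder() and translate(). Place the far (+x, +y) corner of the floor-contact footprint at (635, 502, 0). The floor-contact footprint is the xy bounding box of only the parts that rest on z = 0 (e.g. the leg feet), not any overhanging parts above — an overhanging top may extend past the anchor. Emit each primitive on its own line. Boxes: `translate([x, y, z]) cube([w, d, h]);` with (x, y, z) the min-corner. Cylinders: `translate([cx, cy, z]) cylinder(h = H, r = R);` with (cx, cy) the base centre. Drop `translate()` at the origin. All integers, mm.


translate([558, 425, 0]) cylinder(h = 8, r = 77);
translate([558, 425, 8]) cylinder(h = 149, r = 29);
translate([558, 425, 157]) cylinder(h = 8, r = 77);


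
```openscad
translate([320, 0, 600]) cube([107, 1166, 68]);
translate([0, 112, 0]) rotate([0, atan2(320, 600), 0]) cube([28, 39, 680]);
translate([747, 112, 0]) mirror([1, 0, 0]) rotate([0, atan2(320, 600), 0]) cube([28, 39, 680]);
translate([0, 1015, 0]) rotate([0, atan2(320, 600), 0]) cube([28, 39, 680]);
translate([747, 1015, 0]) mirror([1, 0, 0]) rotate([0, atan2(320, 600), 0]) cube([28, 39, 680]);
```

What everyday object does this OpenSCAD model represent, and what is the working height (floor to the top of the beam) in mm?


A sawhorse. The overall height is 668 mm.

A beam across two mirrored pairs of raked legs — a sawhorse. The beam's underside is at z = 600 (matching the legs' vertical rise in atan2(320, 600)) and the beam is 68 mm tall, so its top is at 600 + 68 = 668 mm. The raked legs top out at the beam's underside, so that is the highest point.


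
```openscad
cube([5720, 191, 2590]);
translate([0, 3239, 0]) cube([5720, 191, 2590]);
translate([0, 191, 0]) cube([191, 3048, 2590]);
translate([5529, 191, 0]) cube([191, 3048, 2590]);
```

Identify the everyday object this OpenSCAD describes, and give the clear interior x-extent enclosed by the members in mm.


A house (or room) frame. The interior width is 5338 mm.

Four 2590 mm walls enclosing a rectangle with no floor or roof — a room or house frame. Outside width is 5720 mm and wall thickness is 191 mm, so the interior width is 5720 − 2 × 191 = 5338 mm.


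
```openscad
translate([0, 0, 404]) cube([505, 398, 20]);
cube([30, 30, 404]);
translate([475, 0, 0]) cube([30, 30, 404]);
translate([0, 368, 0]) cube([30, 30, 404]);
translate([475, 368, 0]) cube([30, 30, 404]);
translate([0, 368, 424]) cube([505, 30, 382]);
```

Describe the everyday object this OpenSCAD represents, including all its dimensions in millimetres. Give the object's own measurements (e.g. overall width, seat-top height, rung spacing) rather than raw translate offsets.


A chair. The seat is a 505×398×20 mm slab with its top at z = 424 mm, on four 30×30 mm corner legs (flush with the seat edges, standing on z = 0). A flat backrest 30 mm thick, 382 mm tall, spans the full seat width and rises from the seat top along its +y edge, rear face flush with the rear of the seat.


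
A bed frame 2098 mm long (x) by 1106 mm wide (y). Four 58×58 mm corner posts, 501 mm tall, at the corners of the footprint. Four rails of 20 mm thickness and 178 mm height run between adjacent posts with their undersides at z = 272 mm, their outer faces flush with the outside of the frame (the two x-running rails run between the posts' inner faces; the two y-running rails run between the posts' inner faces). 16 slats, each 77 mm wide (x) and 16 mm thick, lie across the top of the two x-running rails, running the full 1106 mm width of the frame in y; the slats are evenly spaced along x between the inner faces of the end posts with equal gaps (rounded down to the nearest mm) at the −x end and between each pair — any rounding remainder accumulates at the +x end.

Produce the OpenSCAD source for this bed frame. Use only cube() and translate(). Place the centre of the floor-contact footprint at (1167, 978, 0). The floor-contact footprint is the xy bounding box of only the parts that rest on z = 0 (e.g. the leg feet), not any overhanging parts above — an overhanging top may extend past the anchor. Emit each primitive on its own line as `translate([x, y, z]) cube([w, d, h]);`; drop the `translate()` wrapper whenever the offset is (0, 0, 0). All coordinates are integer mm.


translate([118, 425, 0]) cube([58, 58, 501]);
translate([118, 1473, 0]) cube([58, 58, 501]);
translate([2158, 425, 0]) cube([58, 58, 501]);
translate([2158, 1473, 0]) cube([58, 58, 501]);
translate([176, 425, 272]) cube([1982, 20, 178]);
translate([176, 1511, 272]) cube([1982, 20, 178]);
translate([118, 483, 272]) cube([20, 990, 178]);
translate([2196, 483, 272]) cube([20, 990, 178]);
translate([220, 425, 450]) cube([77, 1106, 16]);
translate([341, 425, 450]) cube([77, 1106, 16]);
translate([462, 425, 450]) cube([77, 1106, 16]);
translate([583, 425, 450]) cube([77, 1106, 16]);
translate([704, 425, 450]) cube([77, 1106, 16]);
translate([825, 425, 450]) cube([77, 1106, 16]);
translate([946, 425, 450]) cube([77, 1106, 16]);
translate([1067, 425, 450]) cube([77, 1106, 16]);
translate([1188, 425, 450]) cube([77, 1106, 16]);
translate([1309, 425, 450]) cube([77, 1106, 16]);
translate([1430, 425, 450]) cube([77, 1106, 16]);
translate([1551, 425, 450]) cube([77, 1106, 16]);
translate([1672, 425, 450]) cube([77, 1106, 16]);
translate([1793, 425, 450]) cube([77, 1106, 16]);
translate([1914, 425, 450]) cube([77, 1106, 16]);
translate([2035, 425, 450]) cube([77, 1106, 16]);


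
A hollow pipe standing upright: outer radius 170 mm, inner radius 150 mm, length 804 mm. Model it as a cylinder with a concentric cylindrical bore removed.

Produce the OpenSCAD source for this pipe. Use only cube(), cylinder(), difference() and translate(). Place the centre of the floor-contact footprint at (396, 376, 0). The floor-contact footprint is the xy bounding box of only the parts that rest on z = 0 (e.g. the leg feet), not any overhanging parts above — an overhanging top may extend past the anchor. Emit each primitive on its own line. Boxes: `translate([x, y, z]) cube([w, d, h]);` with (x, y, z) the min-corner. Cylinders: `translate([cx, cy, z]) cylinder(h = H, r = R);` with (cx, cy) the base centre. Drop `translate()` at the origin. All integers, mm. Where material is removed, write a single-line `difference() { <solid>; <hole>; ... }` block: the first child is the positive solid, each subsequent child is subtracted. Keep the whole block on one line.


difference() { translate([396, 376, 0]) cylinder(h = 804, r = 170); translate([396, 376, 0]) cylinder(h = 804, r = 150); }
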